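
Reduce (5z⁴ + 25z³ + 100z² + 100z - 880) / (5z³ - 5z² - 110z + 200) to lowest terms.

Repeated division with remainder:
  5z⁴ + 25z³ + 100z² + 100z - 880 = (z + 6)(5z³ - 5z² - 110z + 200) + (240z² + 560z - 2080)
  5z³ - 5z² - 110z + 200 = ((1/48)z - 5/72)(240z² + 560z - 2080) + (-(250/9)z + 500/9)
  240z² + 560z - 2080 = (-(216/25)z - 936/25)(-(250/9)z + 500/9) + (0)
Last nonzero remainder: -(250/9)z + 500/9. Dividing through by -250/9 gives the monic gcd z - 2.
Cancel z - 2 from numerator and denominator to get the reduced form.

(z³ + 7z² + 34z + 88)/(z² + z - 20)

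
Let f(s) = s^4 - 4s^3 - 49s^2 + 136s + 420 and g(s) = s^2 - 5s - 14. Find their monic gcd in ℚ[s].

s^2 - 5s - 14

By polynomial division,
  s^4 - 4s^3 - 49s^2 + 136s + 420 = (s^2 + s - 30)(s^2 - 5s - 14) + (0)
The last nonzero remainder s^2 - 5s - 14 is already monic.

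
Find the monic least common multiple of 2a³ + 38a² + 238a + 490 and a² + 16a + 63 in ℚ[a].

Euclidean algorithm in ℚ[a]:
  2a³ + 38a² + 238a + 490 = (2a + 6)(a² + 16a + 63) + (16a + 112)
  a² + 16a + 63 = ((1/16)a + 9/16)(16a + 112) + (0)
Last nonzero remainder: 16a + 112. Dividing through by 16 gives the monic gcd a + 7.
Then lcm(f, g) = f·g / gcd(f, g); expanding and making the result monic gives the answer.

a⁴ + 28a³ + 290a² + 1316a + 2205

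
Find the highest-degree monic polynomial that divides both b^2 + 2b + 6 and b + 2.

1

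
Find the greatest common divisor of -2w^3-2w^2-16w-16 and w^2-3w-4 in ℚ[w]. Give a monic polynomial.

w+1

Repeated division with remainder:
  -2w^3-2w^2-16w-16 = (-2w-8)(w^2-3w-4) + (-48w-48)
  w^2-3w-4 = (-(1/48)w+1/12)(-48w-48) + (0)
Last nonzero remainder: -48w-48. Dividing through by -48 gives the monic gcd w+1.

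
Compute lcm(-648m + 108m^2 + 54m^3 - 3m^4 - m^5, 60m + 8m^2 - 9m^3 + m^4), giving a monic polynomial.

Euclidean algorithm in ℚ[m]:
  -m^5 - 3m^4 + 54m^3 + 108m^2 - 648m = (-m - 12)(m^4 - 9m^3 + 8m^2 + 60m) + (-46m^3 + 264m^2 + 72m)
  m^4 - 9m^3 + 8m^2 + 60m = (-(1/46)m + 75/1058)(-46m^3 + 264m^2 + 72m) + (-(4840/529)m^2 + (29040/529)m)
  -46m^3 + 264m^2 + 72m = ((12167/2420)m + 1587/1210)(-(4840/529)m^2 + (29040/529)m) + (0)
Last nonzero remainder: -(4840/529)m^2 + (29040/529)m. Dividing through by -4840/529 gives the monic gcd m^2 - 6m.
Then lcm(f, g) = f·g / gcd(f, g); expanding and making the result monic gives the answer.

-6480m - 864m^2 + 1512m^3 + 24m^4 - 73m^5 + m^7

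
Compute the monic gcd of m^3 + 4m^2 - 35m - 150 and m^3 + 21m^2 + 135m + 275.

Repeated division with remainder:
  m^3 + 4m^2 - 35m - 150 = (m^3 + 21m^2 + 135m + 275) + (-17m^2 - 170m - 425)
  m^3 + 21m^2 + 135m + 275 = (-(1/17)m - 11/17)(-17m^2 - 170m - 425) + (0)
Last nonzero remainder: -17m^2 - 170m - 425. Dividing through by -17 gives the monic gcd m^2 + 10m + 25.

m^2 + 10m + 25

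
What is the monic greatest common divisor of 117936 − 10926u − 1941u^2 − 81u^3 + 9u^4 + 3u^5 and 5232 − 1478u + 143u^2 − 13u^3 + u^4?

48 − 14u + u^2

By polynomial division,
  3u^5 + 9u^4 − 81u^3 − 1941u^2 − 10926u + 117936 = (3u + 48)(u^4 − 13u^3 + 143u^2 − 1478u + 5232) + (114u^3 − 4371u^2 + 44322u − 133200)
  u^4 − 13u^3 + 143u^2 − 1478u + 5232 = ((1/114)u + 321/1444)(114u^3 − 4371u^2 + 44322u − 133200) + ((1048171/1444)u^2 − (7337197/722)u + 12578052/361)
  114u^3 − 4371u^2 + 44322u − 133200 = ((164616/1048171)u − 4007100/1048171)((1048171/1444)u^2 − (7337197/722)u + 12578052/361) + (0)
Last nonzero remainder: (1048171/1444)u^2 − (7337197/722)u + 12578052/361. Dividing through by 1048171/1444 gives the monic gcd u^2 − 14u + 48.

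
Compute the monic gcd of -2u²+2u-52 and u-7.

1

Repeated division with remainder:
  -2u²+2u-52 = (-2u-12)(u-7) + (-136)
  u-7 = (-(1/136)u+7/136)(-136) + (0)
The last nonzero remainder is the constant -136, so the polynomials are coprime and gcd = 1.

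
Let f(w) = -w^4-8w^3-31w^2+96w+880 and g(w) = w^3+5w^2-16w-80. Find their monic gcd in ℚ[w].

w^2+w-20

Euclidean algorithm in ℚ[w]:
  -w^4-8w^3-31w^2+96w+880 = (-w-3)(w^3+5w^2-16w-80) + (-32w^2-32w+640)
  w^3+5w^2-16w-80 = (-(1/32)w-1/8)(-32w^2-32w+640) + (0)
Last nonzero remainder: -32w^2-32w+640. Dividing through by -32 gives the monic gcd w^2+w-20.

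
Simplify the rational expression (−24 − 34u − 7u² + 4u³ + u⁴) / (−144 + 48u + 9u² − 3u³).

(−2 − 3u − u²)/(−12 + 3u)

Apply the Euclidean algorithm:
  u⁴ + 4u³ − 7u² − 34u − 24 = (−(1/3)u − 7/3)(−3u³ + 9u² + 48u − 144) + (30u² + 30u − 360)
  −3u³ + 9u² + 48u − 144 = (−(1/10)u + 2/5)(30u² + 30u − 360) + (0)
Last nonzero remainder: 30u² + 30u − 360. Dividing through by 30 gives the monic gcd u² + u − 12.
Cancel u² + u − 12 from numerator and denominator to get the reduced form.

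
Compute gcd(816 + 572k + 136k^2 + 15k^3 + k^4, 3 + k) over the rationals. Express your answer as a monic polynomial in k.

Repeated division with remainder:
  k^4 + 15k^3 + 136k^2 + 572k + 816 = (k^3 + 12k^2 + 100k + 272)(k + 3) + (0)
The last nonzero remainder k + 3 is already monic.

3 + k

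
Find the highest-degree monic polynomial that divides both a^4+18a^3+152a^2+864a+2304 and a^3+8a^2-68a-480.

By polynomial division,
  a^4+18a^3+152a^2+864a+2304 = (a+10)(a^3+8a^2-68a-480) + (140a^2+2024a+7104)
  a^3+8a^2-68a-480 = ((1/140)a-113/2450)(140a^2+2024a+7104) + (-(31104/1225)a-186624/1225)
  140a^2+2024a+7104 = (-(42875/7776)a-45325/972)(-(31104/1225)a-186624/1225) + (0)
Last nonzero remainder: -(31104/1225)a-186624/1225. Dividing through by -31104/1225 gives the monic gcd a+6.

a+6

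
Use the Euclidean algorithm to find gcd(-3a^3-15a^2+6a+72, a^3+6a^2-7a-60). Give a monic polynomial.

a+4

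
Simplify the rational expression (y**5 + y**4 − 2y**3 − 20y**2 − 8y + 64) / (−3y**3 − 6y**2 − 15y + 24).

(−y**3 + 2y**2 + 4y − 8)/(3y − 3)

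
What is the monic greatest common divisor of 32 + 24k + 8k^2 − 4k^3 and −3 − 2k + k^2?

Repeated division with remainder:
  −4k^3 + 8k^2 + 24k + 32 = (−4k)(k^2 − 2k − 3) + (12k + 32)
  k^2 − 2k − 3 = ((1/12)k − 7/18)(12k + 32) + (85/9)
  12k + 32 = ((108/85)k + 288/85)(85/9) + (0)
The last nonzero remainder is the constant 85/9, so the polynomials are coprime and gcd = 1.

1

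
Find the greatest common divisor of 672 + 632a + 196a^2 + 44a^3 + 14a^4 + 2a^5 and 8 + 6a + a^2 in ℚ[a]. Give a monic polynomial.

8 + 6a + a^2

Repeated division with remainder:
  2a^5 + 14a^4 + 44a^3 + 196a^2 + 632a + 672 = (2a^3 + 2a^2 + 16a + 84)(a^2 + 6a + 8) + (0)
The last nonzero remainder a^2 + 6a + 8 is already monic.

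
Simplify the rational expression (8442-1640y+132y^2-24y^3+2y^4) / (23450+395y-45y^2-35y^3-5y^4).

Euclidean algorithm in ℚ[y]:
  2y^4-24y^3+132y^2-1640y+8442 = (-2/5)(-5y^4-35y^3-45y^2+395y+23450) + (-38y^3+114y^2-1482y+17822)
  -5y^4-35y^3-45y^2+395y+23450 = ((5/38)y+25/19)(-38y^3+114y^2-1482y+17822) + (0)
Last nonzero remainder: -38y^3+114y^2-1482y+17822. Dividing through by -38 gives the monic gcd y^3-3y^2+39y-469.
Cancel y^3-3y^2+39y-469 from numerator and denominator to get the reduced form.

(18-2y)/(50+5y)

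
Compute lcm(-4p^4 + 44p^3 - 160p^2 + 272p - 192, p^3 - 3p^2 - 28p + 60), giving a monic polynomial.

Repeated division with remainder:
  -4p^4 + 44p^3 - 160p^2 + 272p - 192 = (-4p + 32)(p^3 - 3p^2 - 28p + 60) + (-176p^2 + 1408p - 2112)
  p^3 - 3p^2 - 28p + 60 = (-(1/176)p - 5/176)(-176p^2 + 1408p - 2112) + (0)
Last nonzero remainder: -176p^2 + 1408p - 2112. Dividing through by -176 gives the monic gcd p^2 - 8p + 12.
Then lcm(f, g) = f·g / gcd(f, g); expanding and making the result monic gives the answer.

p^5 - 6p^4 - 15p^3 + 132p^2 - 292p + 240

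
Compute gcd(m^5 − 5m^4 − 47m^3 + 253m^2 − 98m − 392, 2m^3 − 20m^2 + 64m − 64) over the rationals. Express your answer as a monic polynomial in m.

Euclidean algorithm in ℚ[m]:
  m^5 − 5m^4 − 47m^3 + 253m^2 − 98m − 392 = ((1/2)m^2 + (5/2)m − 29/2)(2m^3 − 20m^2 + 64m − 64) + (−165m^2 + 990m − 1320)
  2m^3 − 20m^2 + 64m − 64 = (−(2/165)m + 8/165)(−165m^2 + 990m − 1320) + (0)
Last nonzero remainder: −165m^2 + 990m − 1320. Dividing through by −165 gives the monic gcd m^2 − 6m + 8.

m^2 − 6m + 8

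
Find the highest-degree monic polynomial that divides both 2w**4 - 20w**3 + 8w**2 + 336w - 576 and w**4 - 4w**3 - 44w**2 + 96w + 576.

w**3 - 8w**2 - 12w + 144

Repeated division with remainder:
  2w**4 - 20w**3 + 8w**2 + 336w - 576 = (2)(w**4 - 4w**3 - 44w**2 + 96w + 576) + (-12w**3 + 96w**2 + 144w - 1728)
  w**4 - 4w**3 - 44w**2 + 96w + 576 = (-(1/12)w - 1/3)(-12w**3 + 96w**2 + 144w - 1728) + (0)
Last nonzero remainder: -12w**3 + 96w**2 + 144w - 1728. Dividing through by -12 gives the monic gcd w**3 - 8w**2 - 12w + 144.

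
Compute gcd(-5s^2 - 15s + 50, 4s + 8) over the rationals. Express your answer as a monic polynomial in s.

By polynomial division,
  -5s^2 - 15s + 50 = (-(5/4)s - 5/4)(4s + 8) + (60)
  4s + 8 = ((1/15)s + 2/15)(60) + (0)
The last nonzero remainder is the constant 60, so the polynomials are coprime and gcd = 1.

1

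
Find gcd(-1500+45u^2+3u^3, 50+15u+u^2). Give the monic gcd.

Repeated division with remainder:
  3u^3+45u^2-1500 = (3u)(u^2+15u+50) + (-150u-1500)
  u^2+15u+50 = (-(1/150)u-1/30)(-150u-1500) + (0)
Last nonzero remainder: -150u-1500. Dividing through by -150 gives the monic gcd u+10.

10+u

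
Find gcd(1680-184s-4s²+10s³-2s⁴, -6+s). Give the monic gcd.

By polynomial division,
  -2s⁴+10s³-4s²-184s+1680 = (-2s³-2s²-16s-280)(s-6) + (0)
The last nonzero remainder s-6 is already monic.

-6+s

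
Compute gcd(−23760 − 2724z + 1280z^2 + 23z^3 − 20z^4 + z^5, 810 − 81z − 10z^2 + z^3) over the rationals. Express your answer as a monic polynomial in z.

Euclidean algorithm in ℚ[z]:
  z^5 − 20z^4 + 23z^3 + 1280z^2 − 2724z − 23760 = (z^2 − 10z + 4)(z^3 − 10z^2 − 81z + 810) + (−300z^2 + 5700z − 27000)
  z^3 − 10z^2 − 81z + 810 = (−(1/300)z − 3/100)(−300z^2 + 5700z − 27000) + (0)
Last nonzero remainder: −300z^2 + 5700z − 27000. Dividing through by −300 gives the monic gcd z^2 − 19z + 90.

90 − 19z + z^2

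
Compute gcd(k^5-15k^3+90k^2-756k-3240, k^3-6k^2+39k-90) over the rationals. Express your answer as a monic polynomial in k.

Apply the Euclidean algorithm:
  k^5-15k^3+90k^2-756k-3240 = (k^2+6k-18)(k^3-6k^2+39k-90) + (-162k^2+486k-4860)
  k^3-6k^2+39k-90 = (-(1/162)k+1/54)(-162k^2+486k-4860) + (0)
Last nonzero remainder: -162k^2+486k-4860. Dividing through by -162 gives the monic gcd k^2-3k+30.

k^2-3k+30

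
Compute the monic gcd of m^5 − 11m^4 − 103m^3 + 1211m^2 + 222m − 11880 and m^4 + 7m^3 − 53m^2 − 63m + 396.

m^2 − m − 12

By polynomial division,
  m^5 − 11m^4 − 103m^3 + 1211m^2 + 222m − 11880 = (m − 18)(m^4 + 7m^3 − 53m^2 − 63m + 396) + (76m^3 + 320m^2 − 1308m − 4752)
  m^4 + 7m^3 − 53m^2 − 63m + 396 = ((1/76)m + 53/1444)(76m^3 + 320m^2 − 1308m − 4752) + (−(17160/361)m^2 + (17160/361)m + 205920/361)
  76m^3 + 320m^2 − 1308m − 4752 = (−(6859/4290)m − 1083/130)(−(17160/361)m^2 + (17160/361)m + 205920/361) + (0)
Last nonzero remainder: −(17160/361)m^2 + (17160/361)m + 205920/361. Dividing through by −17160/361 gives the monic gcd m^2 − m − 12.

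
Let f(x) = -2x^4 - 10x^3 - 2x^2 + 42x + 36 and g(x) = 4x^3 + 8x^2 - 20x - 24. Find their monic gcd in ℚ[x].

x^3 + 2x^2 - 5x - 6

Apply the Euclidean algorithm:
  -2x^4 - 10x^3 - 2x^2 + 42x + 36 = (-(1/2)x - 3/2)(4x^3 + 8x^2 - 20x - 24) + (0)
Last nonzero remainder: 4x^3 + 8x^2 - 20x - 24. Dividing through by 4 gives the monic gcd x^3 + 2x^2 - 5x - 6.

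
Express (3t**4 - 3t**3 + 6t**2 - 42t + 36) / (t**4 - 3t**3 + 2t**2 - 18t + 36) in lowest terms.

Apply the Euclidean algorithm:
  3t**4 - 3t**3 + 6t**2 - 42t + 36 = (3)(t**4 - 3t**3 + 2t**2 - 18t + 36) + (6t**3 + 12t - 72)
  t**4 - 3t**3 + 2t**2 - 18t + 36 = ((1/6)t - 1/2)(6t**3 + 12t - 72) + (0)
Last nonzero remainder: 6t**3 + 12t - 72. Dividing through by 6 gives the monic gcd t**3 + 2t - 12.
Cancel t**3 + 2t - 12 from numerator and denominator to get the reduced form.

(3t - 3)/(t - 3)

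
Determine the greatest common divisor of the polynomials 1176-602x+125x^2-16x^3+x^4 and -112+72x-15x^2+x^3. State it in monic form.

28-11x+x^2

Euclidean algorithm in ℚ[x]:
  x^4-16x^3+125x^2-602x+1176 = (x-1)(x^3-15x^2+72x-112) + (38x^2-418x+1064)
  x^3-15x^2+72x-112 = ((1/38)x-2/19)(38x^2-418x+1064) + (0)
Last nonzero remainder: 38x^2-418x+1064. Dividing through by 38 gives the monic gcd x^2-11x+28.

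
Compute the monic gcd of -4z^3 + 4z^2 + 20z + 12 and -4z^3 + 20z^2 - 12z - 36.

Euclidean algorithm in ℚ[z]:
  -4z^3 + 4z^2 + 20z + 12 = (-4z^3 + 20z^2 - 12z - 36) + (-16z^2 + 32z + 48)
  -4z^3 + 20z^2 - 12z - 36 = ((1/4)z - 3/4)(-16z^2 + 32z + 48) + (0)
Last nonzero remainder: -16z^2 + 32z + 48. Dividing through by -16 gives the monic gcd z^2 - 2z - 3.

z^2 - 2z - 3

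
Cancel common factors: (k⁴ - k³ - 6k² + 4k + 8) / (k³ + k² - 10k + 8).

By polynomial division,
  k⁴ - k³ - 6k² + 4k + 8 = (k - 2)(k³ + k² - 10k + 8) + (6k² - 24k + 24)
  k³ + k² - 10k + 8 = ((1/6)k + 5/6)(6k² - 24k + 24) + (6k - 12)
  6k² - 24k + 24 = (k - 2)(6k - 12) + (0)
Last nonzero remainder: 6k - 12. Dividing through by 6 gives the monic gcd k - 2.
Cancel k - 2 from numerator and denominator to get the reduced form.

(k³ + k² - 4k - 4)/(k² + 3k - 4)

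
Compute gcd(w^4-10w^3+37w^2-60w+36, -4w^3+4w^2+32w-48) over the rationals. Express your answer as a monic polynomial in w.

w^2-4w+4

Repeated division with remainder:
  w^4-10w^3+37w^2-60w+36 = (-(1/4)w+9/4)(-4w^3+4w^2+32w-48) + (36w^2-144w+144)
  -4w^3+4w^2+32w-48 = (-(1/9)w-1/3)(36w^2-144w+144) + (0)
Last nonzero remainder: 36w^2-144w+144. Dividing through by 36 gives the monic gcd w^2-4w+4.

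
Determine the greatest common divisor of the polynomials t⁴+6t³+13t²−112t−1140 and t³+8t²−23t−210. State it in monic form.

t²+t−30

Apply the Euclidean algorithm:
  t⁴+6t³+13t²−112t−1140 = (t−2)(t³+8t²−23t−210) + (52t²+52t−1560)
  t³+8t²−23t−210 = ((1/52)t+7/52)(52t²+52t−1560) + (0)
Last nonzero remainder: 52t²+52t−1560. Dividing through by 52 gives the monic gcd t²+t−30.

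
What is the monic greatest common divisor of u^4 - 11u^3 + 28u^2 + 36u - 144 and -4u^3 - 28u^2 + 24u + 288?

u - 3

Apply the Euclidean algorithm:
  u^4 - 11u^3 + 28u^2 + 36u - 144 = (-(1/4)u + 9/2)(-4u^3 - 28u^2 + 24u + 288) + (160u^2 - 1440)
  -4u^3 - 28u^2 + 24u + 288 = (-(1/40)u - 7/40)(160u^2 - 1440) + (-12u + 36)
  160u^2 - 1440 = (-(40/3)u - 40)(-12u + 36) + (0)
Last nonzero remainder: -12u + 36. Dividing through by -12 gives the monic gcd u - 3.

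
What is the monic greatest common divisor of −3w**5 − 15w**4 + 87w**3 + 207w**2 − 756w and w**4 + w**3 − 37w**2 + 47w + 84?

Apply the Euclidean algorithm:
  −3w**5 − 15w**4 + 87w**3 + 207w**2 − 756w = (−3w − 12)(w**4 + w**3 − 37w**2 + 47w + 84) + (−12w**3 − 96w**2 + 60w + 1008)
  w**4 + w**3 − 37w**2 + 47w + 84 = (−(1/12)w + 7/12)(−12w**3 − 96w**2 + 60w + 1008) + (24w**2 + 96w − 504)
  −12w**3 − 96w**2 + 60w + 1008 = (−(1/2)w − 2)(24w**2 + 96w − 504) + (0)
Last nonzero remainder: 24w**2 + 96w − 504. Dividing through by 24 gives the monic gcd w**2 + 4w − 21.

w**2 + 4w − 21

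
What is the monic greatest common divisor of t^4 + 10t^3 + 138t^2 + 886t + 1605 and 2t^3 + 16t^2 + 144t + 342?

t + 3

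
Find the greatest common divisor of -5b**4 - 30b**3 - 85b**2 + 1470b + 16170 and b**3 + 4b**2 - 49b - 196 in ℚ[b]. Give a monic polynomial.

b**2 - 49

By polynomial division,
  -5b**4 - 30b**3 - 85b**2 + 1470b + 16170 = (-5b - 10)(b**3 + 4b**2 - 49b - 196) + (-290b**2 + 14210)
  b**3 + 4b**2 - 49b - 196 = (-(1/290)b - 2/145)(-290b**2 + 14210) + (0)
Last nonzero remainder: -290b**2 + 14210. Dividing through by -290 gives the monic gcd b**2 - 49.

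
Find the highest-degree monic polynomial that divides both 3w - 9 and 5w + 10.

By polynomial division,
  3w - 9 = (3/5)(5w + 10) + (-15)
  5w + 10 = (-(1/3)w - 2/3)(-15) + (0)
The last nonzero remainder is the constant -15, so the polynomials are coprime and gcd = 1.

1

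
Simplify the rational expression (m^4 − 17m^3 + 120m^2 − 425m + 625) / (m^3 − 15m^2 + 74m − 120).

Apply the Euclidean algorithm:
  m^4 − 17m^3 + 120m^2 − 425m + 625 = (m − 2)(m^3 − 15m^2 + 74m − 120) + (16m^2 − 157m + 385)
  m^3 − 15m^2 + 74m − 120 = ((1/16)m − 83/256)(16m^2 − 157m + 385) + (−(247/256)m + 1235/256)
  16m^2 − 157m + 385 = (−(4096/247)m + 19712/247)(−(247/256)m + 1235/256) + (0)
Last nonzero remainder: −(247/256)m + 1235/256. Dividing through by −247/256 gives the monic gcd m − 5.
Cancel m − 5 from numerator and denominator to get the reduced form.

(m^3 − 12m^2 + 60m − 125)/(m^2 − 10m + 24)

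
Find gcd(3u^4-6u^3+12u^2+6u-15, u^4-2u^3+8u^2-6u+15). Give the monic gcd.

Euclidean algorithm in ℚ[u]:
  3u^4-6u^3+12u^2+6u-15 = (3)(u^4-2u^3+8u^2-6u+15) + (-12u^2+24u-60)
  u^4-2u^3+8u^2-6u+15 = (-(1/12)u^2-1/4)(-12u^2+24u-60) + (0)
Last nonzero remainder: -12u^2+24u-60. Dividing through by -12 gives the monic gcd u^2-2u+5.

u^2-2u+5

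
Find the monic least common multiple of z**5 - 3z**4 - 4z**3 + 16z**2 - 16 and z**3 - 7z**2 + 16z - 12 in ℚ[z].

Apply the Euclidean algorithm:
  z**5 - 3z**4 - 4z**3 + 16z**2 - 16 = (z**2 + 4z + 8)(z**3 - 7z**2 + 16z - 12) + (20z**2 - 80z + 80)
  z**3 - 7z**2 + 16z - 12 = ((1/20)z - 3/20)(20z**2 - 80z + 80) + (0)
Last nonzero remainder: 20z**2 - 80z + 80. Dividing through by 20 gives the monic gcd z**2 - 4z + 4.
Then lcm(f, g) = f·g / gcd(f, g); expanding and making the result monic gives the answer.

z**6 - 6z**5 + 5z**4 + 28z**3 - 48z**2 - 16z + 48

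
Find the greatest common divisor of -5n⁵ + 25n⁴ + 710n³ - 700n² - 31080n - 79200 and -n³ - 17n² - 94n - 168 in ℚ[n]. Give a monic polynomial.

n² + 10n + 24

Euclidean algorithm in ℚ[n]:
  -5n⁵ + 25n⁴ + 710n³ - 700n² - 31080n - 79200 = (5n² - 110n + 690)(-n³ - 17n² - 94n - 168) + (1530n² + 15300n + 36720)
  -n³ - 17n² - 94n - 168 = (-(1/1530)n - 7/1530)(1530n² + 15300n + 36720) + (0)
Last nonzero remainder: 1530n² + 15300n + 36720. Dividing through by 1530 gives the monic gcd n² + 10n + 24.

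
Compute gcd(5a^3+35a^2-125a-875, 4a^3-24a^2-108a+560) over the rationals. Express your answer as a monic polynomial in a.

By polynomial division,
  5a^3+35a^2-125a-875 = (5/4)(4a^3-24a^2-108a+560) + (65a^2+10a-1575)
  4a^3-24a^2-108a+560 = ((4/65)a-64/169)(65a^2+10a-1575) + (-(1232/169)a-6160/169)
  65a^2+10a-1575 = (-(10985/1232)a+7605/176)(-(1232/169)a-6160/169) + (0)
Last nonzero remainder: -(1232/169)a-6160/169. Dividing through by -1232/169 gives the monic gcd a+5.

a+5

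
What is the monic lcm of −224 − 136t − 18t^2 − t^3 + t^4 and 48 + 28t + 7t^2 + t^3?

Euclidean algorithm in ℚ[t]:
  t^4 − t^3 − 18t^2 − 136t − 224 = (t − 8)(t^3 + 7t^2 + 28t + 48) + (10t^2 + 40t + 160)
  t^3 + 7t^2 + 28t + 48 = ((1/10)t + 3/10)(10t^2 + 40t + 160) + (0)
Last nonzero remainder: 10t^2 + 40t + 160. Dividing through by 10 gives the monic gcd t^2 + 4t + 16.
Then lcm(f, g) = f·g / gcd(f, g); expanding and making the result monic gives the answer.

−672 − 632t − 190t^2 − 21t^3 + 2t^4 + t^5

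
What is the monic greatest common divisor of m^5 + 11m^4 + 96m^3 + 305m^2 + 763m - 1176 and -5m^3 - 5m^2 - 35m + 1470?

m^2 + 7m + 49

By polynomial division,
  m^5 + 11m^4 + 96m^3 + 305m^2 + 763m - 1176 = (-(1/5)m^2 - 2m - 79/5)(-5m^3 - 5m^2 - 35m + 1470) + (450m^2 + 3150m + 22050)
  -5m^3 - 5m^2 - 35m + 1470 = (-(1/90)m + 1/15)(450m^2 + 3150m + 22050) + (0)
Last nonzero remainder: 450m^2 + 3150m + 22050. Dividing through by 450 gives the monic gcd m^2 + 7m + 49.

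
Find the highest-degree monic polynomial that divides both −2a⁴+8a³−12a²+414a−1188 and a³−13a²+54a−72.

By polynomial division,
  −2a⁴+8a³−12a²+414a−1188 = (−2a−18)(a³−13a²+54a−72) + (−138a²+1242a−2484)
  a³−13a²+54a−72 = (−(1/138)a+2/69)(−138a²+1242a−2484) + (0)
Last nonzero remainder: −138a²+1242a−2484. Dividing through by −138 gives the monic gcd a²−9a+18.

a²−9a+18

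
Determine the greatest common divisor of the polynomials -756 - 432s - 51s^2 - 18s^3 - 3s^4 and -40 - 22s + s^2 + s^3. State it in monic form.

By polynomial division,
  -3s^4 - 18s^3 - 51s^2 - 432s - 756 = (-3s - 15)(s^3 + s^2 - 22s - 40) + (-102s^2 - 882s - 1356)
  s^3 + s^2 - 22s - 40 = (-(1/102)s + 65/867)(-102s^2 - 882s - 1356) + ((8910/289)s + 17820/289)
  -102s^2 - 882s - 1356 = (-(4913/1485)s - 32657/1485)((8910/289)s + 17820/289) + (0)
Last nonzero remainder: (8910/289)s + 17820/289. Dividing through by 8910/289 gives the monic gcd s + 2.

2 + s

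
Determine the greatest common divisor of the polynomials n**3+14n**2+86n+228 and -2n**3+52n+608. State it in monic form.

Repeated division with remainder:
  n**3+14n**2+86n+228 = (-1/2)(-2n**3+52n+608) + (14n**2+112n+532)
  -2n**3+52n+608 = (-(1/7)n+8/7)(14n**2+112n+532) + (0)
Last nonzero remainder: 14n**2+112n+532. Dividing through by 14 gives the monic gcd n**2+8n+38.

n**2+8n+38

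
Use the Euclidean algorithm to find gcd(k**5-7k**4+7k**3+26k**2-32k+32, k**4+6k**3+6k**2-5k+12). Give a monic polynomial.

k**2-k+1

By polynomial division,
  k**5-7k**4+7k**3+26k**2-32k+32 = (k-13)(k**4+6k**3+6k**2-5k+12) + (79k**3+109k**2-109k+188)
  k**4+6k**3+6k**2-5k+12 = ((1/79)k+365/6241)(79k**3+109k**2-109k+188) + ((6272/6241)k**2-(6272/6241)k+6272/6241)
  79k**3+109k**2-109k+188 = ((493039/6272)k+293327/1568)((6272/6241)k**2-(6272/6241)k+6272/6241) + (0)
Last nonzero remainder: (6272/6241)k**2-(6272/6241)k+6272/6241. Dividing through by 6272/6241 gives the monic gcd k**2-k+1.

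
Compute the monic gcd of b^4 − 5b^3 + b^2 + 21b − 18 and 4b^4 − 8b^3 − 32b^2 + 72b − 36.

b^2 − 4b + 3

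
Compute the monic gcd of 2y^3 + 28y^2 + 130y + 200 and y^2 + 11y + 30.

Repeated division with remainder:
  2y^3 + 28y^2 + 130y + 200 = (2y + 6)(y^2 + 11y + 30) + (4y + 20)
  y^2 + 11y + 30 = ((1/4)y + 3/2)(4y + 20) + (0)
Last nonzero remainder: 4y + 20. Dividing through by 4 gives the monic gcd y + 5.

y + 5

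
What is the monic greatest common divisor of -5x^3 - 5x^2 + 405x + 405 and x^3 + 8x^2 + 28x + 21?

x + 1

Apply the Euclidean algorithm:
  -5x^3 - 5x^2 + 405x + 405 = (-5)(x^3 + 8x^2 + 28x + 21) + (35x^2 + 545x + 510)
  x^3 + 8x^2 + 28x + 21 = ((1/35)x - 53/245)(35x^2 + 545x + 510) + ((6435/49)x + 6435/49)
  35x^2 + 545x + 510 = ((343/1287)x + 1666/429)((6435/49)x + 6435/49) + (0)
Last nonzero remainder: (6435/49)x + 6435/49. Dividing through by 6435/49 gives the monic gcd x + 1.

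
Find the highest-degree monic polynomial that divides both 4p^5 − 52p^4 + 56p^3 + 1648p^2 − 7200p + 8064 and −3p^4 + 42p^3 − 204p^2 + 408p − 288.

p^3 − 12p^2 + 44p − 48

Euclidean algorithm in ℚ[p]:
  4p^5 − 52p^4 + 56p^3 + 1648p^2 − 7200p + 8064 = (−(4/3)p − 4/3)(−3p^4 + 42p^3 − 204p^2 + 408p − 288) + (−160p^3 + 1920p^2 − 7040p + 7680)
  −3p^4 + 42p^3 − 204p^2 + 408p − 288 = ((3/160)p − 3/80)(−160p^3 + 1920p^2 − 7040p + 7680) + (0)
Last nonzero remainder: −160p^3 + 1920p^2 − 7040p + 7680. Dividing through by −160 gives the monic gcd p^3 − 12p^2 + 44p − 48.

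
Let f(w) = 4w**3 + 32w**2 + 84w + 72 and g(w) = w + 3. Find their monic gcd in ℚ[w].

Apply the Euclidean algorithm:
  4w**3 + 32w**2 + 84w + 72 = (4w**2 + 20w + 24)(w + 3) + (0)
The last nonzero remainder w + 3 is already monic.

w + 3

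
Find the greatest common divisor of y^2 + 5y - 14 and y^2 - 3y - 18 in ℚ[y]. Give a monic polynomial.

Euclidean algorithm in ℚ[y]:
  y^2 + 5y - 14 = (y^2 - 3y - 18) + (8y + 4)
  y^2 - 3y - 18 = ((1/8)y - 7/16)(8y + 4) + (-65/4)
  8y + 4 = (-(32/65)y - 16/65)(-65/4) + (0)
The last nonzero remainder is the constant -65/4, so the polynomials are coprime and gcd = 1.

1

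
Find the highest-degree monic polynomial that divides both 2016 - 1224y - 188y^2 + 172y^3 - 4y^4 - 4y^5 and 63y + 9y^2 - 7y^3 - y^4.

-63 - 9y + 7y^2 + y^3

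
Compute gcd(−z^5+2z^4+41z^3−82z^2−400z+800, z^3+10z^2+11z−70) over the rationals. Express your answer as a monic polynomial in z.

Repeated division with remainder:
  −z^5+2z^4+41z^3−82z^2−400z+800 = (−z^2+12z−68)(z^3+10z^2+11z−70) + (396z^2+1188z−3960)
  z^3+10z^2+11z−70 = ((1/396)z+7/396)(396z^2+1188z−3960) + (0)
Last nonzero remainder: 396z^2+1188z−3960. Dividing through by 396 gives the monic gcd z^2+3z−10.

z^2+3z−10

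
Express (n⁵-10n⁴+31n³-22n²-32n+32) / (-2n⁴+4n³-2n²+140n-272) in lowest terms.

(-n³+4n²+n-4)/(2n²+8n+34)

Repeated division with remainder:
  n⁵-10n⁴+31n³-22n²-32n+32 = (-(1/2)n+4)(-2n⁴+4n³-2n²+140n-272) + (14n³+56n²-728n+1120)
  -2n⁴+4n³-2n²+140n-272 = (-(1/7)n+6/7)(14n³+56n²-728n+1120) + (-154n²+924n-1232)
  14n³+56n²-728n+1120 = (-(1/11)n-10/11)(-154n²+924n-1232) + (0)
Last nonzero remainder: -154n²+924n-1232. Dividing through by -154 gives the monic gcd n²-6n+8.
Cancel n²-6n+8 from numerator and denominator to get the reduced form.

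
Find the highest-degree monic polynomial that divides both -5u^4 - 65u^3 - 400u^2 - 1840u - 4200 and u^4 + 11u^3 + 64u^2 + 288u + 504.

u^3 + 8u^2 + 40u + 168

Euclidean algorithm in ℚ[u]:
  -5u^4 - 65u^3 - 400u^2 - 1840u - 4200 = (-5)(u^4 + 11u^3 + 64u^2 + 288u + 504) + (-10u^3 - 80u^2 - 400u - 1680)
  u^4 + 11u^3 + 64u^2 + 288u + 504 = (-(1/10)u - 3/10)(-10u^3 - 80u^2 - 400u - 1680) + (0)
Last nonzero remainder: -10u^3 - 80u^2 - 400u - 1680. Dividing through by -10 gives the monic gcd u^3 + 8u^2 + 40u + 168.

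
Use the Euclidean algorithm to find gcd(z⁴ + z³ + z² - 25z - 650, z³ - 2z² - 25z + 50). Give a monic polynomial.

By polynomial division,
  z⁴ + z³ + z² - 25z - 650 = (z + 3)(z³ - 2z² - 25z + 50) + (32z² - 800)
  z³ - 2z² - 25z + 50 = ((1/32)z - 1/16)(32z² - 800) + (0)
Last nonzero remainder: 32z² - 800. Dividing through by 32 gives the monic gcd z² - 25.

z² - 25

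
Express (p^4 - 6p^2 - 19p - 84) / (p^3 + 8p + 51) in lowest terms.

Repeated division with remainder:
  p^4 - 6p^2 - 19p - 84 = (p)(p^3 + 8p + 51) + (-14p^2 - 70p - 84)
  p^3 + 8p + 51 = (-(1/14)p + 5/14)(-14p^2 - 70p - 84) + (27p + 81)
  -14p^2 - 70p - 84 = (-(14/27)p - 28/27)(27p + 81) + (0)
Last nonzero remainder: 27p + 81. Dividing through by 27 gives the monic gcd p + 3.
Cancel p + 3 from numerator and denominator to get the reduced form.

(p^3 - 3p^2 + 3p - 28)/(p^2 - 3p + 17)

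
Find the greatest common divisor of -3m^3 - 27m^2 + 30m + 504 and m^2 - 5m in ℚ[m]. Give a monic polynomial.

1

Euclidean algorithm in ℚ[m]:
  -3m^3 - 27m^2 + 30m + 504 = (-3m - 42)(m^2 - 5m) + (-180m + 504)
  m^2 - 5m = (-(1/180)m + 11/900)(-180m + 504) + (-154/25)
  -180m + 504 = ((2250/77)m - 900/11)(-154/25) + (0)
The last nonzero remainder is the constant -154/25, so the polynomials are coprime and gcd = 1.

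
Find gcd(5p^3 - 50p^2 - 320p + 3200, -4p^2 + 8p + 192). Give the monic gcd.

Apply the Euclidean algorithm:
  5p^3 - 50p^2 - 320p + 3200 = (-(5/4)p + 10)(-4p^2 + 8p + 192) + (-160p + 1280)
  -4p^2 + 8p + 192 = ((1/40)p + 3/20)(-160p + 1280) + (0)
Last nonzero remainder: -160p + 1280. Dividing through by -160 gives the monic gcd p - 8.

p - 8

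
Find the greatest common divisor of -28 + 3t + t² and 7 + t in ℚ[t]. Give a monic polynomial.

By polynomial division,
  t² + 3t - 28 = (t - 4)(t + 7) + (0)
The last nonzero remainder t + 7 is already monic.

7 + t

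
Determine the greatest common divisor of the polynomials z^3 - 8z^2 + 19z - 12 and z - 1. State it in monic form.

z - 1

By polynomial division,
  z^3 - 8z^2 + 19z - 12 = (z^2 - 7z + 12)(z - 1) + (0)
The last nonzero remainder z - 1 is already monic.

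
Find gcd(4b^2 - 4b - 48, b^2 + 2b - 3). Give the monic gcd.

b + 3

Apply the Euclidean algorithm:
  4b^2 - 4b - 48 = (4)(b^2 + 2b - 3) + (-12b - 36)
  b^2 + 2b - 3 = (-(1/12)b + 1/12)(-12b - 36) + (0)
Last nonzero remainder: -12b - 36. Dividing through by -12 gives the monic gcd b + 3.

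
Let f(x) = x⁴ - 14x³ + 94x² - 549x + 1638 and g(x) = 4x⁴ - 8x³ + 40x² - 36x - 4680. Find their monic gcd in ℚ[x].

x³ - 7x² + 45x - 234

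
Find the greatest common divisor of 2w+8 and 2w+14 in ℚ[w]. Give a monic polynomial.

1

Euclidean algorithm in ℚ[w]:
  2w+8 = (2w+14) + (-6)
  2w+14 = (-(1/3)w-7/3)(-6) + (0)
The last nonzero remainder is the constant -6, so the polynomials are coprime and gcd = 1.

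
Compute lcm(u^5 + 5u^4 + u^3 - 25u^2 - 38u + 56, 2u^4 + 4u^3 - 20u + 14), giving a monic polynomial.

By polynomial division,
  u^5 + 5u^4 + u^3 - 25u^2 - 38u + 56 = ((1/2)u + 3/2)(2u^4 + 4u^3 - 20u + 14) + (-5u^3 - 15u^2 - 15u + 35)
  2u^4 + 4u^3 - 20u + 14 = (-(2/5)u + 2/5)(-5u^3 - 15u^2 - 15u + 35) + (0)
Last nonzero remainder: -5u^3 - 15u^2 - 15u + 35. Dividing through by -5 gives the monic gcd u^3 + 3u^2 + 3u - 7.
Then lcm(f, g) = f·g / gcd(f, g); expanding and making the result monic gives the answer.

u^6 + 4u^5 - 4u^4 - 26u^3 - 13u^2 + 94u - 56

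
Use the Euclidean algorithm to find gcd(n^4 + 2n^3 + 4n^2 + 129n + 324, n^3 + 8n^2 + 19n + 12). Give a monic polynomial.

n^2 + 7n + 12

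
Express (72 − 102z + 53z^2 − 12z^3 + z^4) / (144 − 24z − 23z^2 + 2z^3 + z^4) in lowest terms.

Repeated division with remainder:
  z^4 − 12z^3 + 53z^2 − 102z + 72 = (z^4 + 2z^3 − 23z^2 − 24z + 144) + (−14z^3 + 76z^2 − 78z − 72)
  z^4 + 2z^3 − 23z^2 − 24z + 144 = (−(1/14)z − 26/49)(−14z^3 + 76z^2 − 78z − 72) + ((576/49)z^2 − (3456/49)z + 5184/49)
  −14z^3 + 76z^2 − 78z − 72 = (−(343/288)z − 49/72)((576/49)z^2 − (3456/49)z + 5184/49) + (0)
Last nonzero remainder: (576/49)z^2 − (3456/49)z + 5184/49. Dividing through by 576/49 gives the monic gcd z^2 − 6z + 9.
Cancel z^2 − 6z + 9 from numerator and denominator to get the reduced form.

(8 − 6z + z^2)/(16 + 8z + z^2)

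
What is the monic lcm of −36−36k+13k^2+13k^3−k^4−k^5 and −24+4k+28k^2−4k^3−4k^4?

−36+49k^2−14k^4+k^6

Repeated division with remainder:
  −k^5−k^4+13k^3+13k^2−36k−36 = ((1/4)k)(−4k^4−4k^3+28k^2+4k−24) + (6k^3+12k^2−30k−36)
  −4k^4−4k^3+28k^2+4k−24 = (−(2/3)k+2/3)(6k^3+12k^2−30k−36) + (0)
Last nonzero remainder: 6k^3+12k^2−30k−36. Dividing through by 6 gives the monic gcd k^3+2k^2−5k−6.
Then lcm(f, g) = f·g / gcd(f, g); expanding and making the result monic gives the answer.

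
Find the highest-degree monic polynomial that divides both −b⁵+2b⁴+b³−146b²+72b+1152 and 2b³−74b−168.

b²+7b+12

Repeated division with remainder:
  −b⁵+2b⁴+b³−146b²+72b+1152 = (−(1/2)b²+b−18)(2b³−74b−168) + (−156b²−1092b−1872)
  2b³−74b−168 = (−(1/78)b+7/78)(−156b²−1092b−1872) + (0)
Last nonzero remainder: −156b²−1092b−1872. Dividing through by −156 gives the monic gcd b²+7b+12.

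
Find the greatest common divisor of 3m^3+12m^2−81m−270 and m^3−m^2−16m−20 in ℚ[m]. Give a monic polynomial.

m−5

By polynomial division,
  3m^3+12m^2−81m−270 = (3)(m^3−m^2−16m−20) + (15m^2−33m−210)
  m^3−m^2−16m−20 = ((1/15)m+2/25)(15m^2−33m−210) + ((16/25)m−16/5)
  15m^2−33m−210 = ((375/16)m+525/8)((16/25)m−16/5) + (0)
Last nonzero remainder: (16/25)m−16/5. Dividing through by 16/25 gives the monic gcd m−5.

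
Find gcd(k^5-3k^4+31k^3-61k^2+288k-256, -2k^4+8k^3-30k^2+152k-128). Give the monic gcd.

k^3+15k-16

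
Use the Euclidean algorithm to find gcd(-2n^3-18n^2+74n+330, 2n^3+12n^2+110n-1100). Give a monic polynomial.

Euclidean algorithm in ℚ[n]:
  -2n^3-18n^2+74n+330 = (-1)(2n^3+12n^2+110n-1100) + (-6n^2+184n-770)
  2n^3+12n^2+110n-1100 = (-(1/3)n-110/9)(-6n^2+184n-770) + ((18920/9)n-94600/9)
  -6n^2+184n-770 = (-(27/9460)n+63/860)((18920/9)n-94600/9) + (0)
Last nonzero remainder: (18920/9)n-94600/9. Dividing through by 18920/9 gives the monic gcd n-5.

n-5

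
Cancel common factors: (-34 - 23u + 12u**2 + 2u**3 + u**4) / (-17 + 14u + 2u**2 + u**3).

By polynomial division,
  u**4 + 2u**3 + 12u**2 - 23u - 34 = (u)(u**3 + 2u**2 + 14u - 17) + (-2u**2 - 6u - 34)
  u**3 + 2u**2 + 14u - 17 = (-(1/2)u + 1/2)(-2u**2 - 6u - 34) + (0)
Last nonzero remainder: -2u**2 - 6u - 34. Dividing through by -2 gives the monic gcd u**2 + 3u + 17.
Cancel u**2 + 3u + 17 from numerator and denominator to get the reduced form.

(-2 - u + u**2)/(-1 + u)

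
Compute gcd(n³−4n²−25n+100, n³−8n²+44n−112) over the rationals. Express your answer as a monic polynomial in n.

n−4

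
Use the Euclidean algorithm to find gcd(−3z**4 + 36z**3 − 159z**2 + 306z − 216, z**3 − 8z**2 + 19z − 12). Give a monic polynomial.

By polynomial division,
  −3z**4 + 36z**3 − 159z**2 + 306z − 216 = (−3z + 12)(z**3 − 8z**2 + 19z − 12) + (−6z**2 + 42z − 72)
  z**3 − 8z**2 + 19z − 12 = (−(1/6)z + 1/6)(−6z**2 + 42z − 72) + (0)
Last nonzero remainder: −6z**2 + 42z − 72. Dividing through by −6 gives the monic gcd z**2 − 7z + 12.

z**2 − 7z + 12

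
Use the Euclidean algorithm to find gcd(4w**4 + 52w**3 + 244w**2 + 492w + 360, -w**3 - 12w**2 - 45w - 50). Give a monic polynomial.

Apply the Euclidean algorithm:
  4w**4 + 52w**3 + 244w**2 + 492w + 360 = (-4w - 4)(-w**3 - 12w**2 - 45w - 50) + (16w**2 + 112w + 160)
  -w**3 - 12w**2 - 45w - 50 = (-(1/16)w - 5/16)(16w**2 + 112w + 160) + (0)
Last nonzero remainder: 16w**2 + 112w + 160. Dividing through by 16 gives the monic gcd w**2 + 7w + 10.

w**2 + 7w + 10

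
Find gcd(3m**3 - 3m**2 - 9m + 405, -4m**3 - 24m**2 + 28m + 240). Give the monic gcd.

m + 5

Euclidean algorithm in ℚ[m]:
  3m**3 - 3m**2 - 9m + 405 = (-3/4)(-4m**3 - 24m**2 + 28m + 240) + (-21m**2 + 12m + 585)
  -4m**3 - 24m**2 + 28m + 240 = ((4/21)m + 184/147)(-21m**2 + 12m + 585) + (-(4824/49)m - 24120/49)
  -21m**2 + 12m + 585 = ((343/1608)m - 637/536)(-(4824/49)m - 24120/49) + (0)
Last nonzero remainder: -(4824/49)m - 24120/49. Dividing through by -4824/49 gives the monic gcd m + 5.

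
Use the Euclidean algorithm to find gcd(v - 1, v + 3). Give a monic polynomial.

1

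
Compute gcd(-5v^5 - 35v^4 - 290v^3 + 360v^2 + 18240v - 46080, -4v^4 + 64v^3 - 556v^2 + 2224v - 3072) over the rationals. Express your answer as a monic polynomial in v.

v^2 - 7v + 12

Euclidean algorithm in ℚ[v]:
  -5v^5 - 35v^4 - 290v^3 + 360v^2 + 18240v - 46080 = ((5/4)v + 115/4)(-4v^4 + 64v^3 - 556v^2 + 2224v - 3072) + (-1435v^3 + 13565v^2 - 41860v + 42240)
  -4v^4 + 64v^3 - 556v^2 + 2224v - 3072 = ((4/1435)v - 7516/411845)(-1435v^3 + 13565v^2 - 41860v + 42240) + (-(15795200/82369)v^2 + (15795200/11767)v - 189542400/82369)
  -1435v^3 + 13565v^2 - 41860v + 42240 = ((23639903/3159040)v - 906059/49360)(-(15795200/82369)v^2 + (15795200/11767)v - 189542400/82369) + (0)
Last nonzero remainder: -(15795200/82369)v^2 + (15795200/11767)v - 189542400/82369. Dividing through by -15795200/82369 gives the monic gcd v^2 - 7v + 12.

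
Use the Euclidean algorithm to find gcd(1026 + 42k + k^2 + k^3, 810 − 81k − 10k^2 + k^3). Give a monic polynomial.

Repeated division with remainder:
  k^3 + k^2 + 42k + 1026 = (k^3 − 10k^2 − 81k + 810) + (11k^2 + 123k + 216)
  k^3 − 10k^2 − 81k + 810 = ((1/11)k − 233/121)(11k^2 + 123k + 216) + ((16482/121)k + 148338/121)
  11k^2 + 123k + 216 = ((1331/16482)k + 484/2747)((16482/121)k + 148338/121) + (0)
Last nonzero remainder: (16482/121)k + 148338/121. Dividing through by 16482/121 gives the monic gcd k + 9.

9 + k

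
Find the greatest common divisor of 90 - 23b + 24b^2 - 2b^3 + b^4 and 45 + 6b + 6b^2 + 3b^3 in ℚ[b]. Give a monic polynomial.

By polynomial division,
  b^4 - 2b^3 + 24b^2 - 23b + 90 = ((1/3)b - 4/3)(3b^3 + 6b^2 + 6b + 45) + (30b^2 - 30b + 150)
  3b^3 + 6b^2 + 6b + 45 = ((1/10)b + 3/10)(30b^2 - 30b + 150) + (0)
Last nonzero remainder: 30b^2 - 30b + 150. Dividing through by 30 gives the monic gcd b^2 - b + 5.

5 - b + b^2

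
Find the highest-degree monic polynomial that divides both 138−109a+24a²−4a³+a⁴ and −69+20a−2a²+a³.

−69+20a−2a²+a³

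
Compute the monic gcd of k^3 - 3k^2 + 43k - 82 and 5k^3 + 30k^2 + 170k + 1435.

k^2 - k + 41

Apply the Euclidean algorithm:
  k^3 - 3k^2 + 43k - 82 = (1/5)(5k^3 + 30k^2 + 170k + 1435) + (-9k^2 + 9k - 369)
  5k^3 + 30k^2 + 170k + 1435 = (-(5/9)k - 35/9)(-9k^2 + 9k - 369) + (0)
Last nonzero remainder: -9k^2 + 9k - 369. Dividing through by -9 gives the monic gcd k^2 - k + 41.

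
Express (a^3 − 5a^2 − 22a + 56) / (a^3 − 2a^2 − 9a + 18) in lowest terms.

(a^2 − 3a − 28)/(a^2 − 9)

Euclidean algorithm in ℚ[a]:
  a^3 − 5a^2 − 22a + 56 = (a^3 − 2a^2 − 9a + 18) + (−3a^2 − 13a + 38)
  a^3 − 2a^2 − 9a + 18 = (−(1/3)a + 19/9)(−3a^2 − 13a + 38) + ((280/9)a − 560/9)
  −3a^2 − 13a + 38 = (−(27/280)a − 171/280)((280/9)a − 560/9) + (0)
Last nonzero remainder: (280/9)a − 560/9. Dividing through by 280/9 gives the monic gcd a − 2.
Cancel a − 2 from numerator and denominator to get the reduced form.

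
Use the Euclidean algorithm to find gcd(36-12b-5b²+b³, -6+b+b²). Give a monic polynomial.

-6+b+b²

Euclidean algorithm in ℚ[b]:
  b³-5b²-12b+36 = (b-6)(b²+b-6) + (0)
The last nonzero remainder b²+b-6 is already monic.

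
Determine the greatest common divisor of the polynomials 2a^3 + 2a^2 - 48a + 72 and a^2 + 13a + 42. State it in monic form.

a + 6

By polynomial division,
  2a^3 + 2a^2 - 48a + 72 = (2a - 24)(a^2 + 13a + 42) + (180a + 1080)
  a^2 + 13a + 42 = ((1/180)a + 7/180)(180a + 1080) + (0)
Last nonzero remainder: 180a + 1080. Dividing through by 180 gives the monic gcd a + 6.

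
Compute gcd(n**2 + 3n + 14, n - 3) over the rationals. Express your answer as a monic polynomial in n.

Repeated division with remainder:
  n**2 + 3n + 14 = (n + 6)(n - 3) + (32)
  n - 3 = ((1/32)n - 3/32)(32) + (0)
The last nonzero remainder is the constant 32, so the polynomials are coprime and gcd = 1.

1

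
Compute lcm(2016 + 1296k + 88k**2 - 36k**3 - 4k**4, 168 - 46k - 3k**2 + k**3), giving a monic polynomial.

By polynomial division,
  -4k**4 - 36k**3 + 88k**2 + 1296k + 2016 = (-4k - 48)(k**3 - 3k**2 - 46k + 168) + (-240k**2 - 240k + 10080)
  k**3 - 3k**2 - 46k + 168 = (-(1/240)k + 1/60)(-240k**2 - 240k + 10080) + (0)
Last nonzero remainder: -240k**2 - 240k + 10080. Dividing through by -240 gives the monic gcd k**2 + k - 42.
Then lcm(f, g) = f·g / gcd(f, g); expanding and making the result monic gives the answer.

2016 + 792k - 236k**2 - 58k**3 + 5k**4 + k**5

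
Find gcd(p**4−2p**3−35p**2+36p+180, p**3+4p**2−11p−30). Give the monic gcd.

p**3+4p**2−11p−30

Apply the Euclidean algorithm:
  p**4−2p**3−35p**2+36p+180 = (p−6)(p**3+4p**2−11p−30) + (0)
The last nonzero remainder p**3+4p**2−11p−30 is already monic.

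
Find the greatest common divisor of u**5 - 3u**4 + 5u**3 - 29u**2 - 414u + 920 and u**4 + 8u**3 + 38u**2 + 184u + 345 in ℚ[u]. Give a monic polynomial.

u**2 + 23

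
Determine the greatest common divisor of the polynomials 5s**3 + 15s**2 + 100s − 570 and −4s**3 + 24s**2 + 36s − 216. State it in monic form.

Repeated division with remainder:
  5s**3 + 15s**2 + 100s − 570 = (−5/4)(−4s**3 + 24s**2 + 36s − 216) + (45s**2 + 145s − 840)
  −4s**3 + 24s**2 + 36s − 216 = (−(4/45)s + 332/405)(45s**2 + 145s − 840) + (−(12760/81)s + 12760/27)
  45s**2 + 145s − 840 = (−(729/2552)s − 567/319)(−(12760/81)s + 12760/27) + (0)
Last nonzero remainder: −(12760/81)s + 12760/27. Dividing through by −12760/81 gives the monic gcd s − 3.

s − 3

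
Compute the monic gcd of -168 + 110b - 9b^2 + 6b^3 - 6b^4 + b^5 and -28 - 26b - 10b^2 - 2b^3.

By polynomial division,
  b^5 - 6b^4 + 6b^3 - 9b^2 + 110b - 168 = (-(1/2)b^2 + (11/2)b - 24)(-2b^3 - 10b^2 - 26b - 28) + (-120b^2 - 360b - 840)
  -2b^3 - 10b^2 - 26b - 28 = ((1/60)b + 1/30)(-120b^2 - 360b - 840) + (0)
Last nonzero remainder: -120b^2 - 360b - 840. Dividing through by -120 gives the monic gcd b^2 + 3b + 7.

7 + 3b + b^2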